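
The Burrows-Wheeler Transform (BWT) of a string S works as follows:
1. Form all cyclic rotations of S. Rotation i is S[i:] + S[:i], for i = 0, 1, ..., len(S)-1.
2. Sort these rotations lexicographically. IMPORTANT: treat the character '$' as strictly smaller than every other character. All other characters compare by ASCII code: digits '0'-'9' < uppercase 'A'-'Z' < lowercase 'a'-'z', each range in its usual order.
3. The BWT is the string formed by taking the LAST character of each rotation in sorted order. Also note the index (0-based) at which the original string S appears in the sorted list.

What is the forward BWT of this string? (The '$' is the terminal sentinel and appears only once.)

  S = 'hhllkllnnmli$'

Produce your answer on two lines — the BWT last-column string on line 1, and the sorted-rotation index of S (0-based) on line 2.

Answer: i$hllmlhklnnl
1

Derivation:
All 13 rotations (rotation i = S[i:]+S[:i]):
  rot[0] = hhllkllnnmli$
  rot[1] = hllkllnnmli$h
  rot[2] = llkllnnmli$hh
  rot[3] = lkllnnmli$hhl
  rot[4] = kllnnmli$hhll
  rot[5] = llnnmli$hhllk
  rot[6] = lnnmli$hhllkl
  rot[7] = nnmli$hhllkll
  rot[8] = nmli$hhllklln
  rot[9] = mli$hhllkllnn
  rot[10] = li$hhllkllnnm
  rot[11] = i$hhllkllnnml
  rot[12] = $hhllkllnnmli
Sorted (with $ < everything):
  sorted[0] = $hhllkllnnmli  (last char: 'i')
  sorted[1] = hhllkllnnmli$  (last char: '$')
  sorted[2] = hllkllnnmli$h  (last char: 'h')
  sorted[3] = i$hhllkllnnml  (last char: 'l')
  sorted[4] = kllnnmli$hhll  (last char: 'l')
  sorted[5] = li$hhllkllnnm  (last char: 'm')
  sorted[6] = lkllnnmli$hhl  (last char: 'l')
  sorted[7] = llkllnnmli$hh  (last char: 'h')
  sorted[8] = llnnmli$hhllk  (last char: 'k')
  sorted[9] = lnnmli$hhllkl  (last char: 'l')
  sorted[10] = mli$hhllkllnn  (last char: 'n')
  sorted[11] = nmli$hhllklln  (last char: 'n')
  sorted[12] = nnmli$hhllkll  (last char: 'l')
Last column: i$hllmlhklnnl
Original string S is at sorted index 1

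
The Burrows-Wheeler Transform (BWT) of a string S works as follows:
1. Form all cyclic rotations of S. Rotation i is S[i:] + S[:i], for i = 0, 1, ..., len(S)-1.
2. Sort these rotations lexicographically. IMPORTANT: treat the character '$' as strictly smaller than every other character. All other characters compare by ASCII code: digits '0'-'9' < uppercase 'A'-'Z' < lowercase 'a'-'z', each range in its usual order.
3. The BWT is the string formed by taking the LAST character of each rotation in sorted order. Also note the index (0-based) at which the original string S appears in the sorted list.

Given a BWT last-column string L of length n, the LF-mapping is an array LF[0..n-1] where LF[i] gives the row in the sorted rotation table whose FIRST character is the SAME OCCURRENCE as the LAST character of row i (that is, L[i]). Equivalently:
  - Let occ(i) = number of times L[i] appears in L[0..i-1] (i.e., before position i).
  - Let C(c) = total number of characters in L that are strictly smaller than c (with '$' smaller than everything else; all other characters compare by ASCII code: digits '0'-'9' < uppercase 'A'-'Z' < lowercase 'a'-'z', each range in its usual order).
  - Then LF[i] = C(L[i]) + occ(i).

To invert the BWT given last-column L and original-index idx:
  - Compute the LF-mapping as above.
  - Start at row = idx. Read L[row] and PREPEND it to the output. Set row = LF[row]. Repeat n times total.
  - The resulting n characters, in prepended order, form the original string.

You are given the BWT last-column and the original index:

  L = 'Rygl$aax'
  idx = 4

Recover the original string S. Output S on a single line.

LF mapping: 1 7 4 5 0 2 3 6
Walk LF starting at row 4, prepending L[row]:
  step 1: row=4, L[4]='$', prepend. Next row=LF[4]=0
  step 2: row=0, L[0]='R', prepend. Next row=LF[0]=1
  step 3: row=1, L[1]='y', prepend. Next row=LF[1]=7
  step 4: row=7, L[7]='x', prepend. Next row=LF[7]=6
  step 5: row=6, L[6]='a', prepend. Next row=LF[6]=3
  step 6: row=3, L[3]='l', prepend. Next row=LF[3]=5
  step 7: row=5, L[5]='a', prepend. Next row=LF[5]=2
  step 8: row=2, L[2]='g', prepend. Next row=LF[2]=4
Reversed output: galaxyR$

Answer: galaxyR$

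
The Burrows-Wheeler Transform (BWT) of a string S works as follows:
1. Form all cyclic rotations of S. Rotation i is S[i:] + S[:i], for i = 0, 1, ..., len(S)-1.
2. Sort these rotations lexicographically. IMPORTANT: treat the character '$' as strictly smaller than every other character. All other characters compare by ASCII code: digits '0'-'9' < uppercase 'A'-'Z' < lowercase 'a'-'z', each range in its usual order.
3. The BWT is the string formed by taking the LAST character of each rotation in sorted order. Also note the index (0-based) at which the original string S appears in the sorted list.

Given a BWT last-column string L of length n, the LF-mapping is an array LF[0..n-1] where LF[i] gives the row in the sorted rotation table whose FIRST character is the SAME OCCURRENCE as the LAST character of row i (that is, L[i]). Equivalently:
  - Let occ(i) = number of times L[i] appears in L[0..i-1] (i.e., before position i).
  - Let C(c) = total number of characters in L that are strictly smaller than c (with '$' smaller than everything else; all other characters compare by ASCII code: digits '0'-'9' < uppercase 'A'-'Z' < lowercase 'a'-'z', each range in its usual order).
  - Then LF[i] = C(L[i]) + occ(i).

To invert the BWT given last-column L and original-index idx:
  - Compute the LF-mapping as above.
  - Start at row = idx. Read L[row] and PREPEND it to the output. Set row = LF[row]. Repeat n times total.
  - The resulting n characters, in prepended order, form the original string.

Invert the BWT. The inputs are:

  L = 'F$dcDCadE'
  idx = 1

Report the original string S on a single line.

Answer: CacEddDF$

Derivation:
LF mapping: 4 0 7 6 2 1 5 8 3
Walk LF starting at row 1, prepending L[row]:
  step 1: row=1, L[1]='$', prepend. Next row=LF[1]=0
  step 2: row=0, L[0]='F', prepend. Next row=LF[0]=4
  step 3: row=4, L[4]='D', prepend. Next row=LF[4]=2
  step 4: row=2, L[2]='d', prepend. Next row=LF[2]=7
  step 5: row=7, L[7]='d', prepend. Next row=LF[7]=8
  step 6: row=8, L[8]='E', prepend. Next row=LF[8]=3
  step 7: row=3, L[3]='c', prepend. Next row=LF[3]=6
  step 8: row=6, L[6]='a', prepend. Next row=LF[6]=5
  step 9: row=5, L[5]='C', prepend. Next row=LF[5]=1
Reversed output: CacEddDF$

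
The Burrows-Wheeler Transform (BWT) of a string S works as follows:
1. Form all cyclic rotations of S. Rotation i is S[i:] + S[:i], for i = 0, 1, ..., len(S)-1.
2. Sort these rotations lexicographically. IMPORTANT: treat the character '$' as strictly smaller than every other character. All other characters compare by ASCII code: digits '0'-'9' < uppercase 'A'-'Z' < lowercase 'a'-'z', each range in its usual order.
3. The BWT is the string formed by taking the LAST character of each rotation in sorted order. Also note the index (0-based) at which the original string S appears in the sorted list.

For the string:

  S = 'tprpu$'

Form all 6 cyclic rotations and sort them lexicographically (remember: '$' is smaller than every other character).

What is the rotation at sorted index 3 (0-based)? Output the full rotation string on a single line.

Answer: rpu$tp

Derivation:
All 6 rotations (rotation i = S[i:]+S[:i]):
  rot[0] = tprpu$
  rot[1] = prpu$t
  rot[2] = rpu$tp
  rot[3] = pu$tpr
  rot[4] = u$tprp
  rot[5] = $tprpu
Sorted (with $ < everything):
  sorted[0] = $tprpu
  sorted[1] = prpu$t
  sorted[2] = pu$tpr
  sorted[3] = rpu$tp
  sorted[4] = tprpu$
  sorted[5] = u$tprp
sorted[3] = rpu$tp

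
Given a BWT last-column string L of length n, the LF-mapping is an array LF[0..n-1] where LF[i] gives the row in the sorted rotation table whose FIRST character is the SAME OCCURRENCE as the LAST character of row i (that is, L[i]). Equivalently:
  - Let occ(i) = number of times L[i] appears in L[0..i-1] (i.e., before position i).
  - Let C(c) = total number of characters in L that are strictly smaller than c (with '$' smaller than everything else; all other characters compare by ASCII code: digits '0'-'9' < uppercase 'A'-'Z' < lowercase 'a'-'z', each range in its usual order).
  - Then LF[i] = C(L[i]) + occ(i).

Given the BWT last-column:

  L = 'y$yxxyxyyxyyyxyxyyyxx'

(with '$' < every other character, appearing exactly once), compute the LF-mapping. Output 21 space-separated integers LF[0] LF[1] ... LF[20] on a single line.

Char counts: '$':1, 'x':8, 'y':12
C (first-col start): C('$')=0, C('x')=1, C('y')=9
L[0]='y': occ=0, LF[0]=C('y')+0=9+0=9
L[1]='$': occ=0, LF[1]=C('$')+0=0+0=0
L[2]='y': occ=1, LF[2]=C('y')+1=9+1=10
L[3]='x': occ=0, LF[3]=C('x')+0=1+0=1
L[4]='x': occ=1, LF[4]=C('x')+1=1+1=2
L[5]='y': occ=2, LF[5]=C('y')+2=9+2=11
L[6]='x': occ=2, LF[6]=C('x')+2=1+2=3
L[7]='y': occ=3, LF[7]=C('y')+3=9+3=12
L[8]='y': occ=4, LF[8]=C('y')+4=9+4=13
L[9]='x': occ=3, LF[9]=C('x')+3=1+3=4
L[10]='y': occ=5, LF[10]=C('y')+5=9+5=14
L[11]='y': occ=6, LF[11]=C('y')+6=9+6=15
L[12]='y': occ=7, LF[12]=C('y')+7=9+7=16
L[13]='x': occ=4, LF[13]=C('x')+4=1+4=5
L[14]='y': occ=8, LF[14]=C('y')+8=9+8=17
L[15]='x': occ=5, LF[15]=C('x')+5=1+5=6
L[16]='y': occ=9, LF[16]=C('y')+9=9+9=18
L[17]='y': occ=10, LF[17]=C('y')+10=9+10=19
L[18]='y': occ=11, LF[18]=C('y')+11=9+11=20
L[19]='x': occ=6, LF[19]=C('x')+6=1+6=7
L[20]='x': occ=7, LF[20]=C('x')+7=1+7=8

Answer: 9 0 10 1 2 11 3 12 13 4 14 15 16 5 17 6 18 19 20 7 8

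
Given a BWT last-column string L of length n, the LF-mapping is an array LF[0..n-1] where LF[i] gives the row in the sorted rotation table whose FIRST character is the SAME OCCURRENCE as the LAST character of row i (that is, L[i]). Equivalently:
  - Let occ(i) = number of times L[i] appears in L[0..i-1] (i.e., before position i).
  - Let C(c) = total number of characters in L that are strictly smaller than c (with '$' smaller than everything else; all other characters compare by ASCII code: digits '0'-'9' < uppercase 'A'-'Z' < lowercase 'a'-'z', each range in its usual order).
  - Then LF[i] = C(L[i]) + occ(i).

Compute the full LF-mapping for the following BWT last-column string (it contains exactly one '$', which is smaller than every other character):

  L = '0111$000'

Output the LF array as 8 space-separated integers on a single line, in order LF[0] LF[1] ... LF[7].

Char counts: '$':1, '0':4, '1':3
C (first-col start): C('$')=0, C('0')=1, C('1')=5
L[0]='0': occ=0, LF[0]=C('0')+0=1+0=1
L[1]='1': occ=0, LF[1]=C('1')+0=5+0=5
L[2]='1': occ=1, LF[2]=C('1')+1=5+1=6
L[3]='1': occ=2, LF[3]=C('1')+2=5+2=7
L[4]='$': occ=0, LF[4]=C('$')+0=0+0=0
L[5]='0': occ=1, LF[5]=C('0')+1=1+1=2
L[6]='0': occ=2, LF[6]=C('0')+2=1+2=3
L[7]='0': occ=3, LF[7]=C('0')+3=1+3=4

Answer: 1 5 6 7 0 2 3 4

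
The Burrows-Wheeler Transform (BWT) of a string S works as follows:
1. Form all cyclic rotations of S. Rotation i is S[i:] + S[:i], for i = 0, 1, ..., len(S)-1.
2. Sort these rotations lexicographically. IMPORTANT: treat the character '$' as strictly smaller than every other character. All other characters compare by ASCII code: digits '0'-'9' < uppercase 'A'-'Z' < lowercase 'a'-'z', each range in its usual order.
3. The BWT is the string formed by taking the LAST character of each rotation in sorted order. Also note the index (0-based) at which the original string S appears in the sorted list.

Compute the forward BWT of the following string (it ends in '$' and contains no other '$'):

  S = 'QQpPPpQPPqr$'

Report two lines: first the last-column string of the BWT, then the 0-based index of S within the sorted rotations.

All 12 rotations (rotation i = S[i:]+S[:i]):
  rot[0] = QQpPPpQPPqr$
  rot[1] = QpPPpQPPqr$Q
  rot[2] = pPPpQPPqr$QQ
  rot[3] = PPpQPPqr$QQp
  rot[4] = PpQPPqr$QQpP
  rot[5] = pQPPqr$QQpPP
  rot[6] = QPPqr$QQpPPp
  rot[7] = PPqr$QQpPPpQ
  rot[8] = Pqr$QQpPPpQP
  rot[9] = qr$QQpPPpQPP
  rot[10] = r$QQpPPpQPPq
  rot[11] = $QQpPPpQPPqr
Sorted (with $ < everything):
  sorted[0] = $QQpPPpQPPqr  (last char: 'r')
  sorted[1] = PPpQPPqr$QQp  (last char: 'p')
  sorted[2] = PPqr$QQpPPpQ  (last char: 'Q')
  sorted[3] = PpQPPqr$QQpP  (last char: 'P')
  sorted[4] = Pqr$QQpPPpQP  (last char: 'P')
  sorted[5] = QPPqr$QQpPPp  (last char: 'p')
  sorted[6] = QQpPPpQPPqr$  (last char: '$')
  sorted[7] = QpPPpQPPqr$Q  (last char: 'Q')
  sorted[8] = pPPpQPPqr$QQ  (last char: 'Q')
  sorted[9] = pQPPqr$QQpPP  (last char: 'P')
  sorted[10] = qr$QQpPPpQPP  (last char: 'P')
  sorted[11] = r$QQpPPpQPPq  (last char: 'q')
Last column: rpQPPp$QQPPq
Original string S is at sorted index 6

Answer: rpQPPp$QQPPq
6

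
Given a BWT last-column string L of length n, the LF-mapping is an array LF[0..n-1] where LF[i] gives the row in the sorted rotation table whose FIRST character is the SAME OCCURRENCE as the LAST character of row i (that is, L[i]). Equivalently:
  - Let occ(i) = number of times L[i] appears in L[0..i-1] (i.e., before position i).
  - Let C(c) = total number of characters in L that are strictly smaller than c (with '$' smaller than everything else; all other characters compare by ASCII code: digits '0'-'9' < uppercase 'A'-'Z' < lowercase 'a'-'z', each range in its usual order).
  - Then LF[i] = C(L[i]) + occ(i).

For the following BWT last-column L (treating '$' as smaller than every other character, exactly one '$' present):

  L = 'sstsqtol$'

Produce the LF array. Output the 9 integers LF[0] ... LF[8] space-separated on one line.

Char counts: '$':1, 'l':1, 'o':1, 'q':1, 's':3, 't':2
C (first-col start): C('$')=0, C('l')=1, C('o')=2, C('q')=3, C('s')=4, C('t')=7
L[0]='s': occ=0, LF[0]=C('s')+0=4+0=4
L[1]='s': occ=1, LF[1]=C('s')+1=4+1=5
L[2]='t': occ=0, LF[2]=C('t')+0=7+0=7
L[3]='s': occ=2, LF[3]=C('s')+2=4+2=6
L[4]='q': occ=0, LF[4]=C('q')+0=3+0=3
L[5]='t': occ=1, LF[5]=C('t')+1=7+1=8
L[6]='o': occ=0, LF[6]=C('o')+0=2+0=2
L[7]='l': occ=0, LF[7]=C('l')+0=1+0=1
L[8]='$': occ=0, LF[8]=C('$')+0=0+0=0

Answer: 4 5 7 6 3 8 2 1 0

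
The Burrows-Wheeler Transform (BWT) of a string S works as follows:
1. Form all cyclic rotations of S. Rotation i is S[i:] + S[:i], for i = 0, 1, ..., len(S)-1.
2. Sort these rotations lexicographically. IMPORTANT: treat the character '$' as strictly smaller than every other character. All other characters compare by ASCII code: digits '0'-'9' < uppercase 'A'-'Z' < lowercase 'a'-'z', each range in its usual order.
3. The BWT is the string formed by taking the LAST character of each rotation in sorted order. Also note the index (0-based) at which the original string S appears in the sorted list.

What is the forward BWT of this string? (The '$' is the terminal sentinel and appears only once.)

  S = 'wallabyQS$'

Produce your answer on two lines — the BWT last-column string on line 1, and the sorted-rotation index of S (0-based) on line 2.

Answer: SyQlwala$b
8

Derivation:
All 10 rotations (rotation i = S[i:]+S[:i]):
  rot[0] = wallabyQS$
  rot[1] = allabyQS$w
  rot[2] = llabyQS$wa
  rot[3] = labyQS$wal
  rot[4] = abyQS$wall
  rot[5] = byQS$walla
  rot[6] = yQS$wallab
  rot[7] = QS$wallaby
  rot[8] = S$wallabyQ
  rot[9] = $wallabyQS
Sorted (with $ < everything):
  sorted[0] = $wallabyQS  (last char: 'S')
  sorted[1] = QS$wallaby  (last char: 'y')
  sorted[2] = S$wallabyQ  (last char: 'Q')
  sorted[3] = abyQS$wall  (last char: 'l')
  sorted[4] = allabyQS$w  (last char: 'w')
  sorted[5] = byQS$walla  (last char: 'a')
  sorted[6] = labyQS$wal  (last char: 'l')
  sorted[7] = llabyQS$wa  (last char: 'a')
  sorted[8] = wallabyQS$  (last char: '$')
  sorted[9] = yQS$wallab  (last char: 'b')
Last column: SyQlwala$b
Original string S is at sorted index 8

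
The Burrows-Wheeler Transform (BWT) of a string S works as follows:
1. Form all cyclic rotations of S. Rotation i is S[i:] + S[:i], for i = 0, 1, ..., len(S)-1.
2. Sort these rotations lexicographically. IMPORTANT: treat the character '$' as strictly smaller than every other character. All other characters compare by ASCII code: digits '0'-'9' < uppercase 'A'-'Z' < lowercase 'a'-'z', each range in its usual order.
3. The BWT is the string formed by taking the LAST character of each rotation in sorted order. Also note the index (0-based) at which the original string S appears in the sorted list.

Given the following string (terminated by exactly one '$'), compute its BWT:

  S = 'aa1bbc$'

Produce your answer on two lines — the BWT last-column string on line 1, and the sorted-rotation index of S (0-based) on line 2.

All 7 rotations (rotation i = S[i:]+S[:i]):
  rot[0] = aa1bbc$
  rot[1] = a1bbc$a
  rot[2] = 1bbc$aa
  rot[3] = bbc$aa1
  rot[4] = bc$aa1b
  rot[5] = c$aa1bb
  rot[6] = $aa1bbc
Sorted (with $ < everything):
  sorted[0] = $aa1bbc  (last char: 'c')
  sorted[1] = 1bbc$aa  (last char: 'a')
  sorted[2] = a1bbc$a  (last char: 'a')
  sorted[3] = aa1bbc$  (last char: '$')
  sorted[4] = bbc$aa1  (last char: '1')
  sorted[5] = bc$aa1b  (last char: 'b')
  sorted[6] = c$aa1bb  (last char: 'b')
Last column: caa$1bb
Original string S is at sorted index 3

Answer: caa$1bb
3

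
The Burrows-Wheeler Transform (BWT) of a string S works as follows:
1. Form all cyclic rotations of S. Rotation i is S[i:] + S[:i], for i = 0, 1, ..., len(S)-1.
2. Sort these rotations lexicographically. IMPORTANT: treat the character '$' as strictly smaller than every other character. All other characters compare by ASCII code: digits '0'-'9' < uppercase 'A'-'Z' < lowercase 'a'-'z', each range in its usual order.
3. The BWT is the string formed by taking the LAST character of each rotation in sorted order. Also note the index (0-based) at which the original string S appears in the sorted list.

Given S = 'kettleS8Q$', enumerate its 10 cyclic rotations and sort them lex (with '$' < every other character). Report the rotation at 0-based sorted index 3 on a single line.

Answer: S8Q$kettle

Derivation:
All 10 rotations (rotation i = S[i:]+S[:i]):
  rot[0] = kettleS8Q$
  rot[1] = ettleS8Q$k
  rot[2] = ttleS8Q$ke
  rot[3] = tleS8Q$ket
  rot[4] = leS8Q$kett
  rot[5] = eS8Q$kettl
  rot[6] = S8Q$kettle
  rot[7] = 8Q$kettleS
  rot[8] = Q$kettleS8
  rot[9] = $kettleS8Q
Sorted (with $ < everything):
  sorted[0] = $kettleS8Q
  sorted[1] = 8Q$kettleS
  sorted[2] = Q$kettleS8
  sorted[3] = S8Q$kettle
  sorted[4] = eS8Q$kettl
  sorted[5] = ettleS8Q$k
  sorted[6] = kettleS8Q$
  sorted[7] = leS8Q$kett
  sorted[8] = tleS8Q$ket
  sorted[9] = ttleS8Q$ke
sorted[3] = S8Q$kettle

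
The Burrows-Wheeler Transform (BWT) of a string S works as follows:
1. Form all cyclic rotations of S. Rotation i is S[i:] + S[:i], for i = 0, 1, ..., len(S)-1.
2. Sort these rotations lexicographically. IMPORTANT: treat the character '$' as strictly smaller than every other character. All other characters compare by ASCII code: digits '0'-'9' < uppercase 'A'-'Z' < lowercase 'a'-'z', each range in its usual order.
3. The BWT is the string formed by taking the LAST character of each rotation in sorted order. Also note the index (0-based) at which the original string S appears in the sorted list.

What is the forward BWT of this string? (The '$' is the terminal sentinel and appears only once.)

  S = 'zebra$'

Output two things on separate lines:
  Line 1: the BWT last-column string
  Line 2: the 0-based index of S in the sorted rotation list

All 6 rotations (rotation i = S[i:]+S[:i]):
  rot[0] = zebra$
  rot[1] = ebra$z
  rot[2] = bra$ze
  rot[3] = ra$zeb
  rot[4] = a$zebr
  rot[5] = $zebra
Sorted (with $ < everything):
  sorted[0] = $zebra  (last char: 'a')
  sorted[1] = a$zebr  (last char: 'r')
  sorted[2] = bra$ze  (last char: 'e')
  sorted[3] = ebra$z  (last char: 'z')
  sorted[4] = ra$zeb  (last char: 'b')
  sorted[5] = zebra$  (last char: '$')
Last column: arezb$
Original string S is at sorted index 5

Answer: arezb$
5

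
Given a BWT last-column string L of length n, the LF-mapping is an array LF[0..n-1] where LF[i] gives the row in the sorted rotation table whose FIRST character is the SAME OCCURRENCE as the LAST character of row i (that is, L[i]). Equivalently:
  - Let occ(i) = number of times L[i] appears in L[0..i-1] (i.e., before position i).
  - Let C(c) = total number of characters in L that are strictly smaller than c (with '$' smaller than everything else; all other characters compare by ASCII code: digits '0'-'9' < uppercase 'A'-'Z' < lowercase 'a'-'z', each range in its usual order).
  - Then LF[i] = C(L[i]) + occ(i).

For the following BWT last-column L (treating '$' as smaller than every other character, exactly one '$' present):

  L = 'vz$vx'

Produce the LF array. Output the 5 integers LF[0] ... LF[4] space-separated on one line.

Answer: 1 4 0 2 3

Derivation:
Char counts: '$':1, 'v':2, 'x':1, 'z':1
C (first-col start): C('$')=0, C('v')=1, C('x')=3, C('z')=4
L[0]='v': occ=0, LF[0]=C('v')+0=1+0=1
L[1]='z': occ=0, LF[1]=C('z')+0=4+0=4
L[2]='$': occ=0, LF[2]=C('$')+0=0+0=0
L[3]='v': occ=1, LF[3]=C('v')+1=1+1=2
L[4]='x': occ=0, LF[4]=C('x')+0=3+0=3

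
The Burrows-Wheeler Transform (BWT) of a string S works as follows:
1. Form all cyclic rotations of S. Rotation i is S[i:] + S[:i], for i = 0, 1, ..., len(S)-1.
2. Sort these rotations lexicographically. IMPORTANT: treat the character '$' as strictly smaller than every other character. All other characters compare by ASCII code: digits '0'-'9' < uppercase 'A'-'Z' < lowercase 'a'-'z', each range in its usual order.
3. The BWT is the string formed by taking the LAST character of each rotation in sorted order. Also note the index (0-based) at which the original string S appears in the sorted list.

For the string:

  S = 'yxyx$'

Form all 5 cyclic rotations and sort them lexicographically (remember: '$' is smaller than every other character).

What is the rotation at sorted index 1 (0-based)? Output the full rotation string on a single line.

All 5 rotations (rotation i = S[i:]+S[:i]):
  rot[0] = yxyx$
  rot[1] = xyx$y
  rot[2] = yx$yx
  rot[3] = x$yxy
  rot[4] = $yxyx
Sorted (with $ < everything):
  sorted[0] = $yxyx
  sorted[1] = x$yxy
  sorted[2] = xyx$y
  sorted[3] = yx$yx
  sorted[4] = yxyx$
sorted[1] = x$yxy

Answer: x$yxy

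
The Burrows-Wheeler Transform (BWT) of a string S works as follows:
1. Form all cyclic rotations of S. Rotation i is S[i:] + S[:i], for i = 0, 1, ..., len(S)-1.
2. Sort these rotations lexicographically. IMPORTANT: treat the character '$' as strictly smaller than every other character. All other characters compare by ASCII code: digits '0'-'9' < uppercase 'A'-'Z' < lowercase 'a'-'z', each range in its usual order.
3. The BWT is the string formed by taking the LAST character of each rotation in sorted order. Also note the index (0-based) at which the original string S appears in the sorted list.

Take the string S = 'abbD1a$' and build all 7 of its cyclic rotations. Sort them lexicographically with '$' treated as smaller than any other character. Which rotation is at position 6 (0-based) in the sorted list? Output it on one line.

Answer: bbD1a$a

Derivation:
All 7 rotations (rotation i = S[i:]+S[:i]):
  rot[0] = abbD1a$
  rot[1] = bbD1a$a
  rot[2] = bD1a$ab
  rot[3] = D1a$abb
  rot[4] = 1a$abbD
  rot[5] = a$abbD1
  rot[6] = $abbD1a
Sorted (with $ < everything):
  sorted[0] = $abbD1a
  sorted[1] = 1a$abbD
  sorted[2] = D1a$abb
  sorted[3] = a$abbD1
  sorted[4] = abbD1a$
  sorted[5] = bD1a$ab
  sorted[6] = bbD1a$a
sorted[6] = bbD1a$a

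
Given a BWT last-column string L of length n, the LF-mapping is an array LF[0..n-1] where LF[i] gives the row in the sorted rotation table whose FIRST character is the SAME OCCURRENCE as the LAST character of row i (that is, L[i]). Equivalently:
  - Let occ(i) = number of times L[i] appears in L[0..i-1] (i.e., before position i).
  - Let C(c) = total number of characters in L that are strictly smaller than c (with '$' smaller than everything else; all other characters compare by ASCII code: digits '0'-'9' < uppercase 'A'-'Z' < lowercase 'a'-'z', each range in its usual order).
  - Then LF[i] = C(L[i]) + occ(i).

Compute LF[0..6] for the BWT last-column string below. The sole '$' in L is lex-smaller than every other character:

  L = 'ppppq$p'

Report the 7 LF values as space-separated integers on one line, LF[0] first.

Char counts: '$':1, 'p':5, 'q':1
C (first-col start): C('$')=0, C('p')=1, C('q')=6
L[0]='p': occ=0, LF[0]=C('p')+0=1+0=1
L[1]='p': occ=1, LF[1]=C('p')+1=1+1=2
L[2]='p': occ=2, LF[2]=C('p')+2=1+2=3
L[3]='p': occ=3, LF[3]=C('p')+3=1+3=4
L[4]='q': occ=0, LF[4]=C('q')+0=6+0=6
L[5]='$': occ=0, LF[5]=C('$')+0=0+0=0
L[6]='p': occ=4, LF[6]=C('p')+4=1+4=5

Answer: 1 2 3 4 6 0 5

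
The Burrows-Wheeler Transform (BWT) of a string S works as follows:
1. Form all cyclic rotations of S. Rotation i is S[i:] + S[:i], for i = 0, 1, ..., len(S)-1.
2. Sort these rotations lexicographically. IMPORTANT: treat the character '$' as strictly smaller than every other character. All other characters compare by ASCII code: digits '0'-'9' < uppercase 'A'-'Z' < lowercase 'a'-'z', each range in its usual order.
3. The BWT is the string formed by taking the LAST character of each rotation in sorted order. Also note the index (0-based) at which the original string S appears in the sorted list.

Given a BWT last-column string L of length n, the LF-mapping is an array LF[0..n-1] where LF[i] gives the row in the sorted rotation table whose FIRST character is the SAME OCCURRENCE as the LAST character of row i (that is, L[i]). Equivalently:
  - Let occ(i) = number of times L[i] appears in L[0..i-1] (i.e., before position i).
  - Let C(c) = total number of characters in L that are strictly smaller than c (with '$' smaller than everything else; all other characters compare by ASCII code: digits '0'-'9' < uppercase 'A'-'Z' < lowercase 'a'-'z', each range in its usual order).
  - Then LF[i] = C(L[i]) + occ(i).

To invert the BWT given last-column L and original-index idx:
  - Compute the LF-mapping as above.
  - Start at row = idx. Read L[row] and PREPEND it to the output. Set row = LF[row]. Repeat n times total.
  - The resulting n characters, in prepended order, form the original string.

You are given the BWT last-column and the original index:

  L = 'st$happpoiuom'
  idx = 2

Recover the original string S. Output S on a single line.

Answer: hippopotamus$

Derivation:
LF mapping: 10 11 0 2 1 7 8 9 5 3 12 6 4
Walk LF starting at row 2, prepending L[row]:
  step 1: row=2, L[2]='$', prepend. Next row=LF[2]=0
  step 2: row=0, L[0]='s', prepend. Next row=LF[0]=10
  step 3: row=10, L[10]='u', prepend. Next row=LF[10]=12
  step 4: row=12, L[12]='m', prepend. Next row=LF[12]=4
  step 5: row=4, L[4]='a', prepend. Next row=LF[4]=1
  step 6: row=1, L[1]='t', prepend. Next row=LF[1]=11
  step 7: row=11, L[11]='o', prepend. Next row=LF[11]=6
  step 8: row=6, L[6]='p', prepend. Next row=LF[6]=8
  step 9: row=8, L[8]='o', prepend. Next row=LF[8]=5
  step 10: row=5, L[5]='p', prepend. Next row=LF[5]=7
  step 11: row=7, L[7]='p', prepend. Next row=LF[7]=9
  step 12: row=9, L[9]='i', prepend. Next row=LF[9]=3
  step 13: row=3, L[3]='h', prepend. Next row=LF[3]=2
Reversed output: hippopotamus$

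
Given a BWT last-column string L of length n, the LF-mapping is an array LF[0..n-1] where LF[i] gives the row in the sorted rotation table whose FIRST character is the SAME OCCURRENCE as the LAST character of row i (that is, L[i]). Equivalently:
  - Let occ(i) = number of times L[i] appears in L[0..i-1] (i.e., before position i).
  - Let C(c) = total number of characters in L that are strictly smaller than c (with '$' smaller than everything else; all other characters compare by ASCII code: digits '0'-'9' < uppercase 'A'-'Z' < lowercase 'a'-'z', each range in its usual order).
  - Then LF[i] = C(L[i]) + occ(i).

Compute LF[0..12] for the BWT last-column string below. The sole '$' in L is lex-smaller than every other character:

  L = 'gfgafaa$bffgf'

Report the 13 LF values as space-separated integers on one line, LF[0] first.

Char counts: '$':1, 'a':3, 'b':1, 'f':5, 'g':3
C (first-col start): C('$')=0, C('a')=1, C('b')=4, C('f')=5, C('g')=10
L[0]='g': occ=0, LF[0]=C('g')+0=10+0=10
L[1]='f': occ=0, LF[1]=C('f')+0=5+0=5
L[2]='g': occ=1, LF[2]=C('g')+1=10+1=11
L[3]='a': occ=0, LF[3]=C('a')+0=1+0=1
L[4]='f': occ=1, LF[4]=C('f')+1=5+1=6
L[5]='a': occ=1, LF[5]=C('a')+1=1+1=2
L[6]='a': occ=2, LF[6]=C('a')+2=1+2=3
L[7]='$': occ=0, LF[7]=C('$')+0=0+0=0
L[8]='b': occ=0, LF[8]=C('b')+0=4+0=4
L[9]='f': occ=2, LF[9]=C('f')+2=5+2=7
L[10]='f': occ=3, LF[10]=C('f')+3=5+3=8
L[11]='g': occ=2, LF[11]=C('g')+2=10+2=12
L[12]='f': occ=4, LF[12]=C('f')+4=5+4=9

Answer: 10 5 11 1 6 2 3 0 4 7 8 12 9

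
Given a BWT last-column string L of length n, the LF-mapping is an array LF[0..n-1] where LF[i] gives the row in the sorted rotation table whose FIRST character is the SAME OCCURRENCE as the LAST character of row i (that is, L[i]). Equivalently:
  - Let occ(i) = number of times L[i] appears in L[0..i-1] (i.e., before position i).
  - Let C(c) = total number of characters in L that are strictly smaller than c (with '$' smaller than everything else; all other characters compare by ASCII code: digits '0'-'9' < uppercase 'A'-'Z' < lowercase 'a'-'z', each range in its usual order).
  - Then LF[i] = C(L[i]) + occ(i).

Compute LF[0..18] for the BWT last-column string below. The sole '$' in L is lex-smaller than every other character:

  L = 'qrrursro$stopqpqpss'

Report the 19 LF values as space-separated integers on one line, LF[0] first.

Char counts: '$':1, 'o':2, 'p':3, 'q':3, 'r':4, 's':4, 't':1, 'u':1
C (first-col start): C('$')=0, C('o')=1, C('p')=3, C('q')=6, C('r')=9, C('s')=13, C('t')=17, C('u')=18
L[0]='q': occ=0, LF[0]=C('q')+0=6+0=6
L[1]='r': occ=0, LF[1]=C('r')+0=9+0=9
L[2]='r': occ=1, LF[2]=C('r')+1=9+1=10
L[3]='u': occ=0, LF[3]=C('u')+0=18+0=18
L[4]='r': occ=2, LF[4]=C('r')+2=9+2=11
L[5]='s': occ=0, LF[5]=C('s')+0=13+0=13
L[6]='r': occ=3, LF[6]=C('r')+3=9+3=12
L[7]='o': occ=0, LF[7]=C('o')+0=1+0=1
L[8]='$': occ=0, LF[8]=C('$')+0=0+0=0
L[9]='s': occ=1, LF[9]=C('s')+1=13+1=14
L[10]='t': occ=0, LF[10]=C('t')+0=17+0=17
L[11]='o': occ=1, LF[11]=C('o')+1=1+1=2
L[12]='p': occ=0, LF[12]=C('p')+0=3+0=3
L[13]='q': occ=1, LF[13]=C('q')+1=6+1=7
L[14]='p': occ=1, LF[14]=C('p')+1=3+1=4
L[15]='q': occ=2, LF[15]=C('q')+2=6+2=8
L[16]='p': occ=2, LF[16]=C('p')+2=3+2=5
L[17]='s': occ=2, LF[17]=C('s')+2=13+2=15
L[18]='s': occ=3, LF[18]=C('s')+3=13+3=16

Answer: 6 9 10 18 11 13 12 1 0 14 17 2 3 7 4 8 5 15 16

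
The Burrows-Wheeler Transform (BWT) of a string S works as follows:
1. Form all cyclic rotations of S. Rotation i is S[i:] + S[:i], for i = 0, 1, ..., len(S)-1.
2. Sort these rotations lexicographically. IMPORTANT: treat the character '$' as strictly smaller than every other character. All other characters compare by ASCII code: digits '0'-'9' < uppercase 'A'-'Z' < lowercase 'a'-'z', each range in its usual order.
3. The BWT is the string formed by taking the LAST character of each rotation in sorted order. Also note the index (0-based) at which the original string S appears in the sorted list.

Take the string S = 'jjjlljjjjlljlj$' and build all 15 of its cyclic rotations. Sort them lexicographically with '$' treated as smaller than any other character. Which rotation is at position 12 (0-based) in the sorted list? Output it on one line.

Answer: ljlj$jjjlljjjjl

Derivation:
All 15 rotations (rotation i = S[i:]+S[:i]):
  rot[0] = jjjlljjjjlljlj$
  rot[1] = jjlljjjjlljlj$j
  rot[2] = jlljjjjlljlj$jj
  rot[3] = lljjjjlljlj$jjj
  rot[4] = ljjjjlljlj$jjjl
  rot[5] = jjjjlljlj$jjjll
  rot[6] = jjjlljlj$jjjllj
  rot[7] = jjlljlj$jjjlljj
  rot[8] = jlljlj$jjjlljjj
  rot[9] = lljlj$jjjlljjjj
  rot[10] = ljlj$jjjlljjjjl
  rot[11] = jlj$jjjlljjjjll
  rot[12] = lj$jjjlljjjjllj
  rot[13] = j$jjjlljjjjlljl
  rot[14] = $jjjlljjjjlljlj
Sorted (with $ < everything):
  sorted[0] = $jjjlljjjjlljlj
  sorted[1] = j$jjjlljjjjlljl
  sorted[2] = jjjjlljlj$jjjll
  sorted[3] = jjjlljjjjlljlj$
  sorted[4] = jjjlljlj$jjjllj
  sorted[5] = jjlljjjjlljlj$j
  sorted[6] = jjlljlj$jjjlljj
  sorted[7] = jlj$jjjlljjjjll
  sorted[8] = jlljjjjlljlj$jj
  sorted[9] = jlljlj$jjjlljjj
  sorted[10] = lj$jjjlljjjjllj
  sorted[11] = ljjjjlljlj$jjjl
  sorted[12] = ljlj$jjjlljjjjl
  sorted[13] = lljjjjlljlj$jjj
  sorted[14] = lljlj$jjjlljjjj
sorted[12] = ljlj$jjjlljjjjl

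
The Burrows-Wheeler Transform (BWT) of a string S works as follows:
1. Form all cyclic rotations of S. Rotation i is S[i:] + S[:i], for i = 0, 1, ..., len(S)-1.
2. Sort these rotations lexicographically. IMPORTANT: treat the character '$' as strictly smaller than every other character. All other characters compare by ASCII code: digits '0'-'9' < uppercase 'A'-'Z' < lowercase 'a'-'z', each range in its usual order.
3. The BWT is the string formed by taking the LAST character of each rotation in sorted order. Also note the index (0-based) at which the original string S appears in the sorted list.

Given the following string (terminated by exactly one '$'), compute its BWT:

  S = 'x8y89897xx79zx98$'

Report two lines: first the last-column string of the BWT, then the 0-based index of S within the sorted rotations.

Answer: 8x999yx8x87x$z789
12

Derivation:
All 17 rotations (rotation i = S[i:]+S[:i]):
  rot[0] = x8y89897xx79zx98$
  rot[1] = 8y89897xx79zx98$x
  rot[2] = y89897xx79zx98$x8
  rot[3] = 89897xx79zx98$x8y
  rot[4] = 9897xx79zx98$x8y8
  rot[5] = 897xx79zx98$x8y89
  rot[6] = 97xx79zx98$x8y898
  rot[7] = 7xx79zx98$x8y8989
  rot[8] = xx79zx98$x8y89897
  rot[9] = x79zx98$x8y89897x
  rot[10] = 79zx98$x8y89897xx
  rot[11] = 9zx98$x8y89897xx7
  rot[12] = zx98$x8y89897xx79
  rot[13] = x98$x8y89897xx79z
  rot[14] = 98$x8y89897xx79zx
  rot[15] = 8$x8y89897xx79zx9
  rot[16] = $x8y89897xx79zx98
Sorted (with $ < everything):
  sorted[0] = $x8y89897xx79zx98  (last char: '8')
  sorted[1] = 79zx98$x8y89897xx  (last char: 'x')
  sorted[2] = 7xx79zx98$x8y8989  (last char: '9')
  sorted[3] = 8$x8y89897xx79zx9  (last char: '9')
  sorted[4] = 897xx79zx98$x8y89  (last char: '9')
  sorted[5] = 89897xx79zx98$x8y  (last char: 'y')
  sorted[6] = 8y89897xx79zx98$x  (last char: 'x')
  sorted[7] = 97xx79zx98$x8y898  (last char: '8')
  sorted[8] = 98$x8y89897xx79zx  (last char: 'x')
  sorted[9] = 9897xx79zx98$x8y8  (last char: '8')
  sorted[10] = 9zx98$x8y89897xx7  (last char: '7')
  sorted[11] = x79zx98$x8y89897x  (last char: 'x')
  sorted[12] = x8y89897xx79zx98$  (last char: '$')
  sorted[13] = x98$x8y89897xx79z  (last char: 'z')
  sorted[14] = xx79zx98$x8y89897  (last char: '7')
  sorted[15] = y89897xx79zx98$x8  (last char: '8')
  sorted[16] = zx98$x8y89897xx79  (last char: '9')
Last column: 8x999yx8x87x$z789
Original string S is at sorted index 12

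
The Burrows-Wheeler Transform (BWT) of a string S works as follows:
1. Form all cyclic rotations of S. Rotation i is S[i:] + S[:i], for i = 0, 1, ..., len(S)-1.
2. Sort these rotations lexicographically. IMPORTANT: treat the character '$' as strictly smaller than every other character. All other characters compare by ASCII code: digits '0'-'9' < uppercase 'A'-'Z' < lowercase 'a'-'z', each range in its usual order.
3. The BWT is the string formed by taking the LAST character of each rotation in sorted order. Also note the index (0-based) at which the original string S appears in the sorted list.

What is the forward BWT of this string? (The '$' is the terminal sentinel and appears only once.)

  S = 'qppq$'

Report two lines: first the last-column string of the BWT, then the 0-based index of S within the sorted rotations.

All 5 rotations (rotation i = S[i:]+S[:i]):
  rot[0] = qppq$
  rot[1] = ppq$q
  rot[2] = pq$qp
  rot[3] = q$qpp
  rot[4] = $qppq
Sorted (with $ < everything):
  sorted[0] = $qppq  (last char: 'q')
  sorted[1] = ppq$q  (last char: 'q')
  sorted[2] = pq$qp  (last char: 'p')
  sorted[3] = q$qpp  (last char: 'p')
  sorted[4] = qppq$  (last char: '$')
Last column: qqpp$
Original string S is at sorted index 4

Answer: qqpp$
4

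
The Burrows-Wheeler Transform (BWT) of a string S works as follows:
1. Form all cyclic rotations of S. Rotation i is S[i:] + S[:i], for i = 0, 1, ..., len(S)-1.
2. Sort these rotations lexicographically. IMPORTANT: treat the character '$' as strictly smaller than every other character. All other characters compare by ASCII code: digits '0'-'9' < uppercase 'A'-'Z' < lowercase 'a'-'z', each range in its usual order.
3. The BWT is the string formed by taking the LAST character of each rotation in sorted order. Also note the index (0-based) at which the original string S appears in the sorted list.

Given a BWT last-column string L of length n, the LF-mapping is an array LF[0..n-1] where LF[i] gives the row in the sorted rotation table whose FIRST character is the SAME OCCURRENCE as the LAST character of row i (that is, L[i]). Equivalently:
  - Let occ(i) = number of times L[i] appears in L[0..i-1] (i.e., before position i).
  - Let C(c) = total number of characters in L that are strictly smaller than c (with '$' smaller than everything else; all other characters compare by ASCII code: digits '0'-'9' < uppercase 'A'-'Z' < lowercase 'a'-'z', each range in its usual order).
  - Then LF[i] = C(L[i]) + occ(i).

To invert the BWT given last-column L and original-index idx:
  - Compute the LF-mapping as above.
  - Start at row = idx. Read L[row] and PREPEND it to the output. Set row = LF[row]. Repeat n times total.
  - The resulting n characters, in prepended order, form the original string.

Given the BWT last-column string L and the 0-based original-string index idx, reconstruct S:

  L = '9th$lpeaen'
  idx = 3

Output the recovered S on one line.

Answer: elephant9$

Derivation:
LF mapping: 1 9 5 0 6 8 3 2 4 7
Walk LF starting at row 3, prepending L[row]:
  step 1: row=3, L[3]='$', prepend. Next row=LF[3]=0
  step 2: row=0, L[0]='9', prepend. Next row=LF[0]=1
  step 3: row=1, L[1]='t', prepend. Next row=LF[1]=9
  step 4: row=9, L[9]='n', prepend. Next row=LF[9]=7
  step 5: row=7, L[7]='a', prepend. Next row=LF[7]=2
  step 6: row=2, L[2]='h', prepend. Next row=LF[2]=5
  step 7: row=5, L[5]='p', prepend. Next row=LF[5]=8
  step 8: row=8, L[8]='e', prepend. Next row=LF[8]=4
  step 9: row=4, L[4]='l', prepend. Next row=LF[4]=6
  step 10: row=6, L[6]='e', prepend. Next row=LF[6]=3
Reversed output: elephant9$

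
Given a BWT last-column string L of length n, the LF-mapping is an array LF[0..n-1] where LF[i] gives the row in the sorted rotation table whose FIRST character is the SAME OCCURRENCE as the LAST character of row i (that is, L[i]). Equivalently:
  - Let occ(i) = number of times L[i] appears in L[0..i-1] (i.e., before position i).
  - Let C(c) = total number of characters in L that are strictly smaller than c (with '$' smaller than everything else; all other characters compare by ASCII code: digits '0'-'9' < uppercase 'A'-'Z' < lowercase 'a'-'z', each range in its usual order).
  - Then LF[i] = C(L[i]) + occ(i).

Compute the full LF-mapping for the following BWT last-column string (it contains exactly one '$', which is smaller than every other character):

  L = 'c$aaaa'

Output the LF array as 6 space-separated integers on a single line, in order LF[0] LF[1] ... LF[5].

Answer: 5 0 1 2 3 4

Derivation:
Char counts: '$':1, 'a':4, 'c':1
C (first-col start): C('$')=0, C('a')=1, C('c')=5
L[0]='c': occ=0, LF[0]=C('c')+0=5+0=5
L[1]='$': occ=0, LF[1]=C('$')+0=0+0=0
L[2]='a': occ=0, LF[2]=C('a')+0=1+0=1
L[3]='a': occ=1, LF[3]=C('a')+1=1+1=2
L[4]='a': occ=2, LF[4]=C('a')+2=1+2=3
L[5]='a': occ=3, LF[5]=C('a')+3=1+3=4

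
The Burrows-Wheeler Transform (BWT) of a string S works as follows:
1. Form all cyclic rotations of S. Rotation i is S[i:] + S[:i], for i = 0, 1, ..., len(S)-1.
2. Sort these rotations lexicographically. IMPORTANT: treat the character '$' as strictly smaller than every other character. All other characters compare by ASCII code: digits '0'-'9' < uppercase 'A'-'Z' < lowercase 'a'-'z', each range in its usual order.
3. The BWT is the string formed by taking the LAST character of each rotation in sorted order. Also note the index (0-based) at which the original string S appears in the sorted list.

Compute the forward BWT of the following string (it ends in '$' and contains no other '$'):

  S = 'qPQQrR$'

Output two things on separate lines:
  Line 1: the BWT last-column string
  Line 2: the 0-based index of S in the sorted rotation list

Answer: RqPQr$Q
5

Derivation:
All 7 rotations (rotation i = S[i:]+S[:i]):
  rot[0] = qPQQrR$
  rot[1] = PQQrR$q
  rot[2] = QQrR$qP
  rot[3] = QrR$qPQ
  rot[4] = rR$qPQQ
  rot[5] = R$qPQQr
  rot[6] = $qPQQrR
Sorted (with $ < everything):
  sorted[0] = $qPQQrR  (last char: 'R')
  sorted[1] = PQQrR$q  (last char: 'q')
  sorted[2] = QQrR$qP  (last char: 'P')
  sorted[3] = QrR$qPQ  (last char: 'Q')
  sorted[4] = R$qPQQr  (last char: 'r')
  sorted[5] = qPQQrR$  (last char: '$')
  sorted[6] = rR$qPQQ  (last char: 'Q')
Last column: RqPQr$Q
Original string S is at sorted index 5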